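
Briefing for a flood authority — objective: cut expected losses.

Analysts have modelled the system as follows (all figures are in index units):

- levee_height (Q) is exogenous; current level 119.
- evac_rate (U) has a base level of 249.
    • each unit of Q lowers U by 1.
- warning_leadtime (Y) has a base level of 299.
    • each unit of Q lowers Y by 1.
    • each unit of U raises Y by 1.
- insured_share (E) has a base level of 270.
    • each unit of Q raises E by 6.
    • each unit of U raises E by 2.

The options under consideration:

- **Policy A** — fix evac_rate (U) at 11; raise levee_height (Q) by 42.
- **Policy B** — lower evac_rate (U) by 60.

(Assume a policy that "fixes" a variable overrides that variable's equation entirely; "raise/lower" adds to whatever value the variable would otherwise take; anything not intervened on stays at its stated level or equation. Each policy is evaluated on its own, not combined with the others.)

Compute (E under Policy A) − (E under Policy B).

134

Policy A (U := 11, Q + 42):
  Q = 119 + 42 = 161
  U = 11
  E = 270 + 6·161 + 2·11 = 1258
Policy B (U − 60):
  Q = 119
  U = 249 − 119 (−60 from intervention) = 70
  E = 270 + 6·119 + 2·70 = 1124
E: 1258 − 1124 = 134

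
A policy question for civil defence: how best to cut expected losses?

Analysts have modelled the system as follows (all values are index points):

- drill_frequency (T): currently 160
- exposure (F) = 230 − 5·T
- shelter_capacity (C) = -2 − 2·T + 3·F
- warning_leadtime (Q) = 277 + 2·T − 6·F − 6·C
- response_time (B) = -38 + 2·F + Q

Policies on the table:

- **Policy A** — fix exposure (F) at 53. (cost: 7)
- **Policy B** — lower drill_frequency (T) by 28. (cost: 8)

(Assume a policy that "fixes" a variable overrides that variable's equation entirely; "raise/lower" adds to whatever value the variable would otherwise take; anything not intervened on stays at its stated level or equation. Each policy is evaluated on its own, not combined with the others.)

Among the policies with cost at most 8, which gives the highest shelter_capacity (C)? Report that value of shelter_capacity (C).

-163

Policy A (F := 53):
  T = 160
  F = 53
  C = -2 − 2·160 + 3·53 = -163
Policy B (T − 28):
  T = 160 − 28 = 132
  F = 230 − 5·132 = -430
  C = -2 − 2·132 + 3·(-430) = -1556
Comparing — Policy A: C=-163, Policy B: C=-1556. Highest is -163 (Policy A).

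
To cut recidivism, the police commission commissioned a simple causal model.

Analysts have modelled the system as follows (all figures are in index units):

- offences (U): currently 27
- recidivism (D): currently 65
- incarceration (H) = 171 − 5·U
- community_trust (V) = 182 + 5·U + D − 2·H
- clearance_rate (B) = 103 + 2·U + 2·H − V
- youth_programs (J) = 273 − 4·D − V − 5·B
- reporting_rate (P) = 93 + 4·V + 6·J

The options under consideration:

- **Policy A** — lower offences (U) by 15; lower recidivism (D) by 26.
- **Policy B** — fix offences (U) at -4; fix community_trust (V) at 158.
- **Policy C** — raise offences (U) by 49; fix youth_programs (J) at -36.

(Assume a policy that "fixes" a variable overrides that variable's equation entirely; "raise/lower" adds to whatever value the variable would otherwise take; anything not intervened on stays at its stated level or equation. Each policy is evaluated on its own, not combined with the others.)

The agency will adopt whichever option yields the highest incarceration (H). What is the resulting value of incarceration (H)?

Policy A (U − 15, D − 26):
  U = 27 − 15 = 12
  H = 171 − 5·12 = 111
Policy B (U := -4, V := 158):
  U = -4
  H = 171 − 5·(-4) = 191
Policy C (U + 49, J := -36):
  U = 27 + 49 = 76
  H = 171 − 5·76 = -209
Comparing — Policy A: H=111, Policy B: H=191, Policy C: H=-209. Highest is 191 (Policy B).

191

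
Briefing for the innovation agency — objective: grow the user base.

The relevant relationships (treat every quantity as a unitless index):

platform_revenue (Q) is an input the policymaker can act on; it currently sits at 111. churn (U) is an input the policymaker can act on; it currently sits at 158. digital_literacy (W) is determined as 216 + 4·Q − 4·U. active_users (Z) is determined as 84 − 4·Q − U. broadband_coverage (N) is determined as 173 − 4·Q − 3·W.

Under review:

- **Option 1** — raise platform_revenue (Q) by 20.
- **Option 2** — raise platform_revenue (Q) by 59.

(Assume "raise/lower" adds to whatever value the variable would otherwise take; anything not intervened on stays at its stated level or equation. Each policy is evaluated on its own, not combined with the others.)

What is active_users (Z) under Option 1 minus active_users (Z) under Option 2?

Option 1 (Q + 20):
  Q = 111 + 20 = 131
  U = 158
  Z = 84 − 4·131 − 158 = -598
Option 2 (Q + 59):
  Q = 111 + 59 = 170
  U = 158
  Z = 84 − 4·170 − 158 = -754
Z: -598 − (-754) = 156

156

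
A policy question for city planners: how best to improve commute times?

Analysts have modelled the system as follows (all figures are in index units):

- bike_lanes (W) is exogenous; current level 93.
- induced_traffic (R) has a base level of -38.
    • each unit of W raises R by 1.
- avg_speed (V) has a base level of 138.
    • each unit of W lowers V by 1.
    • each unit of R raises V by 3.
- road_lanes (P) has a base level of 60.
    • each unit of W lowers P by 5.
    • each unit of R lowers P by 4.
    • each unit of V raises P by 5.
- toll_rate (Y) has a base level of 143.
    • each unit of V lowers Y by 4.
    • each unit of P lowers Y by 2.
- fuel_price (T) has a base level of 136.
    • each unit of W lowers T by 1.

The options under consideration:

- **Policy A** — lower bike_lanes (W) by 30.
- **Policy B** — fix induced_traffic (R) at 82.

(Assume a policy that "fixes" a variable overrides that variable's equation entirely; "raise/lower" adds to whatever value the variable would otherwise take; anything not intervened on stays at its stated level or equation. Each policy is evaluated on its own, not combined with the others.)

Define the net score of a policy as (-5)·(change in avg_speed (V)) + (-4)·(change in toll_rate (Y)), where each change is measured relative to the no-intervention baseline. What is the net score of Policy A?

Baseline:
  W = 93
  R = -38 + 93 = 55
  V = 138 − 93 + 3·55 = 210
  P = 60 − 5·93 − 4·55 + 5·210 = 425
  Y = 143 − 4·210 − 2·425 = -1547
Policy A (W − 30):
  W = 93 − 30 = 63
  R = -38 + 63 = 25
  V = 138 − 63 + 3·25 = 150
  P = 60 − 5·63 − 4·25 + 5·150 = 395
  Y = 143 − 4·150 − 2·395 = -1247
ΔV = 150 − 210 = -60; ΔY = -1247 − (-1547) = 300
Score = (-5)·(-60) + (-4)·300 = -900

-900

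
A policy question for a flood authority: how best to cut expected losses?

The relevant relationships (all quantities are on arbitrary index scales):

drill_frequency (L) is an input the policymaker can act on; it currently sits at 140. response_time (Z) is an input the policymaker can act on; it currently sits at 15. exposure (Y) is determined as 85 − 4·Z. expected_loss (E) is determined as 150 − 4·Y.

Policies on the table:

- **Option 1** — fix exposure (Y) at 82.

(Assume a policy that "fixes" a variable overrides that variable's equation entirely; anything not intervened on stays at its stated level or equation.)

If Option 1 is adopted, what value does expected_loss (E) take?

-178

Option 1 (Y := 82):
  Z = 15
  Y = 82
  E = 150 − 4·82 = -178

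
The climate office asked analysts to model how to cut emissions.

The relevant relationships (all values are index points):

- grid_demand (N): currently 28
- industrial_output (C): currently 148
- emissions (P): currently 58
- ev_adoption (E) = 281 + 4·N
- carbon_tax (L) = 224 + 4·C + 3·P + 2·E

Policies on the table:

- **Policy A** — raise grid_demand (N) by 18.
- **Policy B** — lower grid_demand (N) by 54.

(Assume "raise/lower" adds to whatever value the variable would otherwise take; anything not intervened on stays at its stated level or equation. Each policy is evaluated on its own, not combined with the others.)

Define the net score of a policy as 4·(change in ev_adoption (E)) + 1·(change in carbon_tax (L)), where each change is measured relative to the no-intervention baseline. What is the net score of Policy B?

-1296

Baseline:
  N = 28
  C = 148
  P = 58
  E = 281 + 4·28 = 393
  L = 224 + 4·148 + 3·58 + 2·393 = 1776
Policy B (N − 54):
  N = 28 − 54 = -26
  C = 148
  P = 58
  E = 281 + 4·(-26) = 177
  L = 224 + 4·148 + 3·58 + 2·177 = 1344
ΔE = 177 − 393 = -216; ΔL = 1344 − 1776 = -432
Score = 4·(-216) + 1·(-432) = -1296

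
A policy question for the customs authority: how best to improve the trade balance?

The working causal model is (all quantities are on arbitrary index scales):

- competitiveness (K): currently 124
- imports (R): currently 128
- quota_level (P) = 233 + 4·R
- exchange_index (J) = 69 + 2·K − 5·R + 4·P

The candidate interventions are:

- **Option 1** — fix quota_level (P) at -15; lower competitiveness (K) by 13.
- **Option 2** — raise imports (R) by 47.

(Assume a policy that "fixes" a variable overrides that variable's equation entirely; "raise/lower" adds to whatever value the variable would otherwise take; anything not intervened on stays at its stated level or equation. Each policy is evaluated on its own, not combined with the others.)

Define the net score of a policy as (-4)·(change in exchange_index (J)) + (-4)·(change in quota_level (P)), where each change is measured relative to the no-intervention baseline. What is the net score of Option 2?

Baseline:
  K = 124
  R = 128
  P = 233 + 4·128 = 745
  J = 69 + 2·124 − 5·128 + 4·745 = 2657
Option 2 (R + 47):
  K = 124
  R = 128 + 47 = 175
  P = 233 + 4·175 = 933
  J = 69 + 2·124 − 5·175 + 4·933 = 3174
ΔJ = 3174 − 2657 = 517; ΔP = 933 − 745 = 188
Score = (-4)·517 + (-4)·188 = -2820

-2820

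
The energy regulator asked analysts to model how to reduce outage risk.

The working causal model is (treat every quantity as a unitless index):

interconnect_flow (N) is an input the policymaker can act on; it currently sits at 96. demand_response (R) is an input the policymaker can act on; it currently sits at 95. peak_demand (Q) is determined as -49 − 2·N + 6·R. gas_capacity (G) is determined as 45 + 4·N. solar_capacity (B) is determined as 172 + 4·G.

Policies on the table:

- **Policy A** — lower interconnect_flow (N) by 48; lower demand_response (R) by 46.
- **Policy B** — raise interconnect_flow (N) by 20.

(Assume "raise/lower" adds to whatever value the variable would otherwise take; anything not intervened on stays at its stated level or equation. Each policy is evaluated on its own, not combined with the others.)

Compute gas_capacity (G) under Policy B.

509

Policy B (N + 20):
  N = 96 + 20 = 116
  G = 45 + 4·116 = 509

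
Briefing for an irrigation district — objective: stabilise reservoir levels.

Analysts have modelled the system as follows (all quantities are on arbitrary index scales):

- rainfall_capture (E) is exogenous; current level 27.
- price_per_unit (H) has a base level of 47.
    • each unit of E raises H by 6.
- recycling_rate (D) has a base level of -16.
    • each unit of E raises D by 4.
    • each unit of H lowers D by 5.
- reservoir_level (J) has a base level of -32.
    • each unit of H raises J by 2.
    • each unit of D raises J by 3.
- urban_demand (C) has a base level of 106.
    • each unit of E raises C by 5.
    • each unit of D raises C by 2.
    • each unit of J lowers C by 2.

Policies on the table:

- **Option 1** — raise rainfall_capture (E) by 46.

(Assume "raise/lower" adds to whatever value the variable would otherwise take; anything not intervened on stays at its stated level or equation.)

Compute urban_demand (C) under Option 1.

7191

Option 1 (E + 46):
  E = 27 + 46 = 73
  H = 47 + 6·73 = 485
  D = -16 + 4·73 − 5·485 = -2149
  J = -32 + 2·485 + 3·(-2149) = -5509
  C = 106 + 5·73 + 2·(-2149) − 2·(-5509) = 7191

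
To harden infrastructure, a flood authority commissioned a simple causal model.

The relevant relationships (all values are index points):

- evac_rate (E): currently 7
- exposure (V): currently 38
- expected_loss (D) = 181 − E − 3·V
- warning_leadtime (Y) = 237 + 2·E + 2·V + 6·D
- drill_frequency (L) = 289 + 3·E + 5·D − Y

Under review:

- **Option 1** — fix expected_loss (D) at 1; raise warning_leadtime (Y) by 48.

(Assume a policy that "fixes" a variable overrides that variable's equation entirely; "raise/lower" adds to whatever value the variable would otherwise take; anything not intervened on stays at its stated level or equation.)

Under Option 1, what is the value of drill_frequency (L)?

-66

Option 1 (D := 1, Y + 48):
  E = 7
  V = 38
  D = 1
  Y = 237 + 2·7 + 2·38 + 6·1 (+48 from intervention) = 381
  L = 289 + 3·7 + 5·1 − 381 = -66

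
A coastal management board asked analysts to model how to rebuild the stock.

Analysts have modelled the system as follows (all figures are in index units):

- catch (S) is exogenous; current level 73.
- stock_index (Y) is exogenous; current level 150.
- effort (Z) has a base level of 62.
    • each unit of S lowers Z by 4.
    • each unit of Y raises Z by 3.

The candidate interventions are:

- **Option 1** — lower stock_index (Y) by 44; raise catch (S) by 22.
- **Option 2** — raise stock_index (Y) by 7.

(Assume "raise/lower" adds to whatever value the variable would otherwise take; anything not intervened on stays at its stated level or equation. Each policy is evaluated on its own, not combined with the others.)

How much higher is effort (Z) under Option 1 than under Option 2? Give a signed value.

Option 1 (Y − 44, S + 22):
  S = 73 + 22 = 95
  Y = 150 − 44 = 106
  Z = 62 − 4·95 + 3·106 = 0
Option 2 (Y + 7):
  S = 73
  Y = 150 + 7 = 157
  Z = 62 − 4·73 + 3·157 = 241
Z: 0 − 241 = -241

-241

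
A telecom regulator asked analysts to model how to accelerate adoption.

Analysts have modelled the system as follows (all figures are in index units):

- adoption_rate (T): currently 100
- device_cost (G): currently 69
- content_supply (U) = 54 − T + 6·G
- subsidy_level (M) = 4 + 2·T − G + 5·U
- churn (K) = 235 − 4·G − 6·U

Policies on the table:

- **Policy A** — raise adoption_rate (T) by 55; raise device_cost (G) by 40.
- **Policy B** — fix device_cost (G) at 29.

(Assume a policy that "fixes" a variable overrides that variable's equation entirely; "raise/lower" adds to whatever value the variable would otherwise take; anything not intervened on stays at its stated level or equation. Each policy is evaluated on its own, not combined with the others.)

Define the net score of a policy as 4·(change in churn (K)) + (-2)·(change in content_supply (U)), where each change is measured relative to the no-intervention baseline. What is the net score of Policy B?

6880

Baseline:
  T = 100
  G = 69
  U = 54 − 100 + 6·69 = 368
  K = 235 − 4·69 − 6·368 = -2249
Policy B (G := 29):
  T = 100
  G = 29
  U = 54 − 100 + 6·29 = 128
  K = 235 − 4·29 − 6·128 = -649
ΔK = -649 − (-2249) = 1600; ΔU = 128 − 368 = -240
Score = 4·1600 + (-2)·(-240) = 6880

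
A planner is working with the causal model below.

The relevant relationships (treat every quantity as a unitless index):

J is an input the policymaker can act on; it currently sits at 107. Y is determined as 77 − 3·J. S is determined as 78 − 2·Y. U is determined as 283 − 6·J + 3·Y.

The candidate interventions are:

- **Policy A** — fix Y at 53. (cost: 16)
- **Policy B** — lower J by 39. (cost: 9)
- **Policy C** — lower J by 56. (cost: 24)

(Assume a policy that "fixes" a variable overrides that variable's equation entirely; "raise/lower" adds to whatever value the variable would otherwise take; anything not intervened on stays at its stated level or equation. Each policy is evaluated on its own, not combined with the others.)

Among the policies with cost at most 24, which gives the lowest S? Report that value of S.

Policy A (Y := 53):
  J = 107
  Y = 53
  S = 78 − 2·53 = -28
Policy B (J − 39):
  J = 107 − 39 = 68
  Y = 77 − 3·68 = -127
  S = 78 − 2·(-127) = 332
Policy C (J − 56):
  J = 107 − 56 = 51
  Y = 77 − 3·51 = -76
  S = 78 − 2·(-76) = 230
Comparing — Policy A: S=-28, Policy B: S=332, Policy C: S=230. Lowest is -28 (Policy A).

-28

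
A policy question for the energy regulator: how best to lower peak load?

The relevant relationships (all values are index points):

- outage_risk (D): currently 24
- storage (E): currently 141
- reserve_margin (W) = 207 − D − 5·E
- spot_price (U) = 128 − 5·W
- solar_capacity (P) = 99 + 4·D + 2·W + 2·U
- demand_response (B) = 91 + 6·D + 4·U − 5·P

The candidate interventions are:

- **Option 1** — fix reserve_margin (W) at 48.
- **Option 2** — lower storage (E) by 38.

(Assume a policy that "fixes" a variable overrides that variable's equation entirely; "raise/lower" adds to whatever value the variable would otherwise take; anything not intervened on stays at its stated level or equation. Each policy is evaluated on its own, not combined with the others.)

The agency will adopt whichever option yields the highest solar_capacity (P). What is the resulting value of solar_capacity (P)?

3107

Option 1 (W := 48):
  D = 24
  E = 141
  W = 48
  U = 128 − 5·48 = -112
  P = 99 + 4·24 + 2·48 + 2·(-112) = 67
Option 2 (E − 38):
  D = 24
  E = 141 − 38 = 103
  W = 207 − 24 − 5·103 = -332
  U = 128 − 5·(-332) = 1788
  P = 99 + 4·24 + 2·(-332) + 2·1788 = 3107
Comparing — Option 1: P=67, Option 2: P=3107. Highest is 3107 (Option 2).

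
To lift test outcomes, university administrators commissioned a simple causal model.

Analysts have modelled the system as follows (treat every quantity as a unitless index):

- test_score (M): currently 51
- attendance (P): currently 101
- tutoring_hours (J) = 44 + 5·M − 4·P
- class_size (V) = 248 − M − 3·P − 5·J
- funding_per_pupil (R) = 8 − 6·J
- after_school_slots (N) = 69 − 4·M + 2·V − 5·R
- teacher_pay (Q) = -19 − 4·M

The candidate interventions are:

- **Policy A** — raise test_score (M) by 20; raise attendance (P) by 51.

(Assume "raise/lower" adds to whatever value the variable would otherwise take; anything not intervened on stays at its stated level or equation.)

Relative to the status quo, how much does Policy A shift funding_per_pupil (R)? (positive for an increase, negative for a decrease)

Baseline:
  M = 51
  P = 101
  J = 44 + 5·51 − 4·101 = -105
  R = 8 − 6·(-105) = 638
Policy A (M + 20, P + 51):
  M = 51 + 20 = 71
  P = 101 + 51 = 152
  J = 44 + 5·71 − 4·152 = -209
  R = 8 − 6·(-209) = 1262
Change in R: 1262 − 638 = 624

624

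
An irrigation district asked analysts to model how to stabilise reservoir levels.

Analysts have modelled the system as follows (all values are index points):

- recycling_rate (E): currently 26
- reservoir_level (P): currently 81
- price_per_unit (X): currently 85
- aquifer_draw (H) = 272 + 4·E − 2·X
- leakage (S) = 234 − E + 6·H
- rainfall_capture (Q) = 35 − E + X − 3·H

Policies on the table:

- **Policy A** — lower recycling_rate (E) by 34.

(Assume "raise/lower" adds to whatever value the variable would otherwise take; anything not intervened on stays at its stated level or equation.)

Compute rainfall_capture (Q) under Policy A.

-82

Policy A (E − 34):
  E = 26 − 34 = -8
  X = 85
  H = 272 + 4·(-8) − 2·85 = 70
  Q = 35 − (-8) + 85 − 3·70 = -82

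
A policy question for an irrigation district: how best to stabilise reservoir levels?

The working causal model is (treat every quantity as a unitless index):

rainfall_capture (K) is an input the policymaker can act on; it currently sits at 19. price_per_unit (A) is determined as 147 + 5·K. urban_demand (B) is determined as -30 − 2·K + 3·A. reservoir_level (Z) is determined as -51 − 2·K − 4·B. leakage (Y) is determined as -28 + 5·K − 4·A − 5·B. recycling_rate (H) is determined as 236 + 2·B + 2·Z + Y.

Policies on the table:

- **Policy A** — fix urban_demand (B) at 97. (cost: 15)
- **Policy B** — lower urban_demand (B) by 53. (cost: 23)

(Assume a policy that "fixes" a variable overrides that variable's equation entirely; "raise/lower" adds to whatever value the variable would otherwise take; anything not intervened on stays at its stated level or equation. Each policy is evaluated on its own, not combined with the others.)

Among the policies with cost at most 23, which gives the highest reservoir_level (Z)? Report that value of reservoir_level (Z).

-477

Policy A (B := 97):
  K = 19
  A = 147 + 5·19 = 242
  B = 97
  Z = -51 − 2·19 − 4·97 = -477
Policy B (B − 53):
  K = 19
  A = 147 + 5·19 = 242
  B = -30 − 2·19 + 3·242 (−53 from intervention) = 605
  Z = -51 − 2·19 − 4·605 = -2509
Comparing — Policy A: Z=-477, Policy B: Z=-2509. Highest is -477 (Policy A).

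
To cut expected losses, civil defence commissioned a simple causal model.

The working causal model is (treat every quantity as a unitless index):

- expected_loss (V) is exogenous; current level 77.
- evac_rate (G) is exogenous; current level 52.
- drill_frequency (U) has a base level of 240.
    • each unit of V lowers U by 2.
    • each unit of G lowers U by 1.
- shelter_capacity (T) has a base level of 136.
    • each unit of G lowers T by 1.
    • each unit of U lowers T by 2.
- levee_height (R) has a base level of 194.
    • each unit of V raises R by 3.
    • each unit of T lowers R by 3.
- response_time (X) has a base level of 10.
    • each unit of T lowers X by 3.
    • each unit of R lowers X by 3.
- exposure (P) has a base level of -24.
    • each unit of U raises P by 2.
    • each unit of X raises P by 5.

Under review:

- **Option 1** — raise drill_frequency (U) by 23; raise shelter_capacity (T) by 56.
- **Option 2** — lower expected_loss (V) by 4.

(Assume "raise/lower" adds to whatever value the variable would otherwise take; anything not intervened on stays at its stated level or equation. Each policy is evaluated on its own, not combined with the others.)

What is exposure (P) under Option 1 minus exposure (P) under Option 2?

Option 1 (U + 23, T + 56):
  V = 77
  G = 52
  U = 240 − 2·77 − 52 (+23 from intervention) = 57
  T = 136 − 52 − 2·57 (+56 from intervention) = 26
  R = 194 + 3·77 − 3·26 = 347
  X = 10 − 3·26 − 3·347 = -1109
  P = -24 + 2·57 + 5·(-1109) = -5455
Option 2 (V − 4):
  V = 77 − 4 = 73
  G = 52
  U = 240 − 2·73 − 52 = 42
  T = 136 − 52 − 2·42 = 0
  R = 194 + 3·73 − 3·0 = 413
  X = 10 − 3·0 − 3·413 = -1229
  P = -24 + 2·42 + 5·(-1229) = -6085
P: -5455 − (-6085) = 630

630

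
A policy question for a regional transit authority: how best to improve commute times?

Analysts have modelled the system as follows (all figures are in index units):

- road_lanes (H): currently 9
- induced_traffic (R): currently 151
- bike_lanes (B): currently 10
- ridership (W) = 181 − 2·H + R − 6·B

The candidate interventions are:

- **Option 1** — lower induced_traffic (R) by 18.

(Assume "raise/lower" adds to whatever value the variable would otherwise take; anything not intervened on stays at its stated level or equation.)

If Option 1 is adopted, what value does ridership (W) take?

236

Option 1 (R − 18):
  H = 9
  R = 151 − 18 = 133
  B = 10
  W = 181 − 2·9 + 133 − 6·10 = 236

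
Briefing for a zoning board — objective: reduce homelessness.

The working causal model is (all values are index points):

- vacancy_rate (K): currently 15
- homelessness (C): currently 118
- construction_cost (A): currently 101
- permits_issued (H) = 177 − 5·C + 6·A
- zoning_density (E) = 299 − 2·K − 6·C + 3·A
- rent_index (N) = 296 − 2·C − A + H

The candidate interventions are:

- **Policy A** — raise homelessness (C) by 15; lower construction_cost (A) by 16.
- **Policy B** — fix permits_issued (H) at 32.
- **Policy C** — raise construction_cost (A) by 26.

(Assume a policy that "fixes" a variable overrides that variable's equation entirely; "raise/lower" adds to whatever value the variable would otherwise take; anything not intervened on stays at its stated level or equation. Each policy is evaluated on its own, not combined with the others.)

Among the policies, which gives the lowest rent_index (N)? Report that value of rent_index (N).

Policy A (C + 15, A − 16):
  C = 118 + 15 = 133
  A = 101 − 16 = 85
  H = 177 − 5·133 + 6·85 = 22
  N = 296 − 2·133 − 85 + 22 = -33
Policy B (H := 32):
  C = 118
  A = 101
  H = 32
  N = 296 − 2·118 − 101 + 32 = -9
Policy C (A + 26):
  C = 118
  A = 101 + 26 = 127
  H = 177 − 5·118 + 6·127 = 349
  N = 296 − 2·118 − 127 + 349 = 282
Comparing — Policy A: N=-33, Policy B: N=-9, Policy C: N=282. Lowest is -33 (Policy A).

-33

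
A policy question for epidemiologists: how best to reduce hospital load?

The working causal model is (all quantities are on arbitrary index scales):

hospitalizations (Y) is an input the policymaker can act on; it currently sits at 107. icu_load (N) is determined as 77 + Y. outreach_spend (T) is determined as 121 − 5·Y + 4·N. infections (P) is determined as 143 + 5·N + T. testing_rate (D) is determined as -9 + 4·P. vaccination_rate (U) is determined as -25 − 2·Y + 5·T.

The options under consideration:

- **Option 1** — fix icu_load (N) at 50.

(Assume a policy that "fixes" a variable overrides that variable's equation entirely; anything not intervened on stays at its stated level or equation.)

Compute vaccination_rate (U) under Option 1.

Option 1 (N := 50):
  Y = 107
  N = 50
  T = 121 − 5·107 + 4·50 = -214
  U = -25 − 2·107 + 5·(-214) = -1309

-1309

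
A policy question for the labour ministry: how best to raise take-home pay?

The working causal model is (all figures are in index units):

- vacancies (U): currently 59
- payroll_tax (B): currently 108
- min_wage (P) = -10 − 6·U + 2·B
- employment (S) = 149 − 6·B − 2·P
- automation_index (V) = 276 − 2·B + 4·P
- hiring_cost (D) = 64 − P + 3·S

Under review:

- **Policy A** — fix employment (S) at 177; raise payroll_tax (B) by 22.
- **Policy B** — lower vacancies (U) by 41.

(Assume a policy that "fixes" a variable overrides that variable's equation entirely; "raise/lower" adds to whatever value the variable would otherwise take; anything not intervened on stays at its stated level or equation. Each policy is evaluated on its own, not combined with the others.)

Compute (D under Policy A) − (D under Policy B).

Policy A (S := 177, B + 22):
  U = 59
  B = 108 + 22 = 130
  P = -10 − 6·59 + 2·130 = -104
  S = 177
  D = 64 − (-104) + 3·177 = 699
Policy B (U − 41):
  U = 59 − 41 = 18
  B = 108
  P = -10 − 6·18 + 2·108 = 98
  S = 149 − 6·108 − 2·98 = -695
  D = 64 − 98 + 3·(-695) = -2119
D: 699 − (-2119) = 2818

2818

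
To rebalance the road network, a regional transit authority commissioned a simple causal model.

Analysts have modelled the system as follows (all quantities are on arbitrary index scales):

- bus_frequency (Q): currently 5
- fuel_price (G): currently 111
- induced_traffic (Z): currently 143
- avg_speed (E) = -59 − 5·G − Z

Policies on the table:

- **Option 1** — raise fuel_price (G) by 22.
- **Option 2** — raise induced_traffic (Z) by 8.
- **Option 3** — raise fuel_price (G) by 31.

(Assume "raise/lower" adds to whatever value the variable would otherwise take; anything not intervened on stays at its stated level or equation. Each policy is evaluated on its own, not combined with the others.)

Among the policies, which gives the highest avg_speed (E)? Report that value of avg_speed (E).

Option 1 (G + 22):
  G = 111 + 22 = 133
  Z = 143
  E = -59 − 5·133 − 143 = -867
Option 2 (Z + 8):
  G = 111
  Z = 143 + 8 = 151
  E = -59 − 5·111 − 151 = -765
Option 3 (G + 31):
  G = 111 + 31 = 142
  Z = 143
  E = -59 − 5·142 − 143 = -912
Comparing — Option 1: E=-867, Option 2: E=-765, Option 3: E=-912. Highest is -765 (Option 2).

-765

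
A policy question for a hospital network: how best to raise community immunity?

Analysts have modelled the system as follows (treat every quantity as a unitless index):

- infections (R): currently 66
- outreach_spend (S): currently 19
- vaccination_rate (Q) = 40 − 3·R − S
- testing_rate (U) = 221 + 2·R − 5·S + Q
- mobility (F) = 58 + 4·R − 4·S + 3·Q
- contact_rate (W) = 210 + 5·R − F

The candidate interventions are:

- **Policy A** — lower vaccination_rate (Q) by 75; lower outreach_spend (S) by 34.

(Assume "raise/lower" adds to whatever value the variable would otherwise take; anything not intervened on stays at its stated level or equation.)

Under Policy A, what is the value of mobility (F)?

Policy A (Q − 75, S − 34):
  R = 66
  S = 19 − 34 = -15
  Q = 40 − 3·66 − (-15) (−75 from intervention) = -218
  F = 58 + 4·66 − 4·(-15) + 3·(-218) = -272

-272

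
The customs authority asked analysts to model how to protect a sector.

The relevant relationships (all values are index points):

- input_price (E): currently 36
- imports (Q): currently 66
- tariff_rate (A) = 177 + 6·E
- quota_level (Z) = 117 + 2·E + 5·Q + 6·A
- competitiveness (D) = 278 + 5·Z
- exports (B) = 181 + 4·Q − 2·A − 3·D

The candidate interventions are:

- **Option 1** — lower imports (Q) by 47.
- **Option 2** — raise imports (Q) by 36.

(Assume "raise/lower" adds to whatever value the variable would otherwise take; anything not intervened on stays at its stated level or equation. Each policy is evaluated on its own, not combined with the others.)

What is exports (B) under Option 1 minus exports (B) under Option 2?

5893

Option 1 (Q − 47):
  E = 36
  Q = 66 − 47 = 19
  A = 177 + 6·36 = 393
  Z = 117 + 2·36 + 5·19 + 6·393 = 2642
  D = 278 + 5·2642 = 13488
  B = 181 + 4·19 − 2·393 − 3·13488 = -40993
Option 2 (Q + 36):
  E = 36
  Q = 66 + 36 = 102
  A = 177 + 6·36 = 393
  Z = 117 + 2·36 + 5·102 + 6·393 = 3057
  D = 278 + 5·3057 = 15563
  B = 181 + 4·102 − 2·393 − 3·15563 = -46886
B: -40993 − (-46886) = 5893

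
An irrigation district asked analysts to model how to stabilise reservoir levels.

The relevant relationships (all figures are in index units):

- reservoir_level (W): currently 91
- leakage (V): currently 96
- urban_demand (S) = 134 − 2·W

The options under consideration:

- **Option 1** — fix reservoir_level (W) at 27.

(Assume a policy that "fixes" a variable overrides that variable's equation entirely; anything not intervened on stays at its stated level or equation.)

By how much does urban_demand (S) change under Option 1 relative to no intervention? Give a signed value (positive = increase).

Baseline:
  W = 91
  S = 134 − 2·91 = -48
Option 1 (W := 27):
  W = 27
  S = 134 − 2·27 = 80
Change in S: 80 − (-48) = 128

128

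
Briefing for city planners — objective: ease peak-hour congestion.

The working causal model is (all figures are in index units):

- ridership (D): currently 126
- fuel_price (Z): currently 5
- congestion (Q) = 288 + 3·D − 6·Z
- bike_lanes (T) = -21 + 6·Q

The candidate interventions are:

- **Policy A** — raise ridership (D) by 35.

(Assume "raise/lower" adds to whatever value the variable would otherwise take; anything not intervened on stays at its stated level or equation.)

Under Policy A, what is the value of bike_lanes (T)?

Policy A (D + 35):
  D = 126 + 35 = 161
  Z = 5
  Q = 288 + 3·161 − 6·5 = 741
  T = -21 + 6·741 = 4425

4425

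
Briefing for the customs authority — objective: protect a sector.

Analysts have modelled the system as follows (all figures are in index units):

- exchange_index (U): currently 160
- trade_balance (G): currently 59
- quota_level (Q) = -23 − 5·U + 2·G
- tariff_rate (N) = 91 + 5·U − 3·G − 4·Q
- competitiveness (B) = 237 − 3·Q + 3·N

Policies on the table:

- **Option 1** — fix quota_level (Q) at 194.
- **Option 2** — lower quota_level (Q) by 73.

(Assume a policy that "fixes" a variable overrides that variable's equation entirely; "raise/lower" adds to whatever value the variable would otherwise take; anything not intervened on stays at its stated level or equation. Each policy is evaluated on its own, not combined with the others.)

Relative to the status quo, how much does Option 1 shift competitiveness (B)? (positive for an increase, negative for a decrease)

-13485

Baseline:
  U = 160
  G = 59
  Q = -23 − 5·160 + 2·59 = -705
  N = 91 + 5·160 − 3·59 − 4·(-705) = 3534
  B = 237 − 3·(-705) + 3·3534 = 12954
Option 1 (Q := 194):
  U = 160
  G = 59
  Q = 194
  N = 91 + 5·160 − 3·59 − 4·194 = -62
  B = 237 − 3·194 + 3·(-62) = -531
Change in B: -531 − 12954 = -13485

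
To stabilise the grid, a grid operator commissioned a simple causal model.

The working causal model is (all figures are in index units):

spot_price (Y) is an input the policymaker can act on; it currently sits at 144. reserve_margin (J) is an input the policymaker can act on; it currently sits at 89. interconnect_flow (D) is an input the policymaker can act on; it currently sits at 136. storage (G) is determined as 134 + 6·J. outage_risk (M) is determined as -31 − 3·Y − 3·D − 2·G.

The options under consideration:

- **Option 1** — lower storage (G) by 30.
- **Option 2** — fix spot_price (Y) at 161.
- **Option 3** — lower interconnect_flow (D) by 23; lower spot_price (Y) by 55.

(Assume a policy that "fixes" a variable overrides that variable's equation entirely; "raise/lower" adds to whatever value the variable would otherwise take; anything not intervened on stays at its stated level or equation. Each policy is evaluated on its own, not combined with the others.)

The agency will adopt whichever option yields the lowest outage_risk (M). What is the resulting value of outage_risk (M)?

-2258

Option 1 (G − 30):
  Y = 144
  J = 89
  D = 136
  G = 134 + 6·89 (−30 from intervention) = 638
  M = -31 − 3·144 − 3·136 − 2·638 = -2147
Option 2 (Y := 161):
  Y = 161
  J = 89
  D = 136
  G = 134 + 6·89 = 668
  M = -31 − 3·161 − 3·136 − 2·668 = -2258
Option 3 (D − 23, Y − 55):
  Y = 144 − 55 = 89
  J = 89
  D = 136 − 23 = 113
  G = 134 + 6·89 = 668
  M = -31 − 3·89 − 3·113 − 2·668 = -1973
Comparing — Option 1: M=-2147, Option 2: M=-2258, Option 3: M=-1973. Lowest is -2258 (Option 2).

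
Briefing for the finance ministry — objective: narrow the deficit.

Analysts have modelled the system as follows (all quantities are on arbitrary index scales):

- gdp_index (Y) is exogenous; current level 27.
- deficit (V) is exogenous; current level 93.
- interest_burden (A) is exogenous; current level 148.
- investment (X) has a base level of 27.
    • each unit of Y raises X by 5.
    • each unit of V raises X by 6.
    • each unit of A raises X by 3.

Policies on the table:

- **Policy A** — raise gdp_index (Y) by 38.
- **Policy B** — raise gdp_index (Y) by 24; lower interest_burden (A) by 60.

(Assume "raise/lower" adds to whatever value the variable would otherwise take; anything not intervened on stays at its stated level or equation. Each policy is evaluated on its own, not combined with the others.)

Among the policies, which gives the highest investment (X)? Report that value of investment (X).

1354

Policy A (Y + 38):
  Y = 27 + 38 = 65
  V = 93
  A = 148
  X = 27 + 5·65 + 6·93 + 3·148 = 1354
Policy B (Y + 24, A − 60):
  Y = 27 + 24 = 51
  V = 93
  A = 148 − 60 = 88
  X = 27 + 5·51 + 6·93 + 3·88 = 1104
Comparing — Policy A: X=1354, Policy B: X=1104. Highest is 1354 (Policy A).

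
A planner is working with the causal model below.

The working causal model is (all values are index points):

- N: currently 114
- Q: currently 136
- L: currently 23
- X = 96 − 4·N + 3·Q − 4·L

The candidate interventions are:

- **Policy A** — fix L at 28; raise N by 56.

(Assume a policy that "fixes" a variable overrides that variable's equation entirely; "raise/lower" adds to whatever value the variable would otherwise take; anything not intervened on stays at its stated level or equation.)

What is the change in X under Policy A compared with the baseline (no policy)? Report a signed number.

-244

Baseline:
  N = 114
  Q = 136
  L = 23
  X = 96 − 4·114 + 3·136 − 4·23 = -44
Policy A (L := 28, N + 56):
  N = 114 + 56 = 170
  Q = 136
  L = 28
  X = 96 − 4·170 + 3·136 − 4·28 = -288
Change in X: -288 − (-44) = -244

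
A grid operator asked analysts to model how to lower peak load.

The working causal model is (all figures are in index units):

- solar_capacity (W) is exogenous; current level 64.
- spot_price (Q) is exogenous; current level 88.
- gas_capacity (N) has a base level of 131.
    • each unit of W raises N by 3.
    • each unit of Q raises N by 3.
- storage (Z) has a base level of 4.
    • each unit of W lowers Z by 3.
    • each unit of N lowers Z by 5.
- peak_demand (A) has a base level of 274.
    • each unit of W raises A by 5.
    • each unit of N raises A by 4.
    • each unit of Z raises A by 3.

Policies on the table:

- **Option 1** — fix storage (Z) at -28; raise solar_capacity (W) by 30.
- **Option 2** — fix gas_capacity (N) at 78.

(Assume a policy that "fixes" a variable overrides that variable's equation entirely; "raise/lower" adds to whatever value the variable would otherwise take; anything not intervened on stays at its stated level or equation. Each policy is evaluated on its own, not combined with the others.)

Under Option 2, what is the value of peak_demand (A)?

Option 2 (N := 78):
  W = 64
  Q = 88
  N = 78
  Z = 4 − 3·64 − 5·78 = -578
  A = 274 + 5·64 + 4·78 + 3·(-578) = -828

-828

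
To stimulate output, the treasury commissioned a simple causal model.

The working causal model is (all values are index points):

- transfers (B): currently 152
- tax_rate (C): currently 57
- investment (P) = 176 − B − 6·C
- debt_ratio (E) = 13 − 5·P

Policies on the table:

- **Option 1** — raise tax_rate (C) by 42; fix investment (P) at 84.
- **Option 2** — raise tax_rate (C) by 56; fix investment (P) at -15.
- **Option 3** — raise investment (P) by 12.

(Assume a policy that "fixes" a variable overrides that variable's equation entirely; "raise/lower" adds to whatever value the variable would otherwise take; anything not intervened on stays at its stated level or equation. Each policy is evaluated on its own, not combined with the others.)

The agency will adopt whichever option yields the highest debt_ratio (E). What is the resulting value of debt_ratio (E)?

Option 1 (C + 42, P := 84):
  B = 152
  C = 57 + 42 = 99
  P = 84
  E = 13 − 5·84 = -407
Option 2 (C + 56, P := -15):
  B = 152
  C = 57 + 56 = 113
  P = -15
  E = 13 − 5·(-15) = 88
Option 3 (P + 12):
  B = 152
  C = 57
  P = 176 − 152 − 6·57 (+12 from intervention) = -306
  E = 13 − 5·(-306) = 1543
Comparing — Option 1: E=-407, Option 2: E=88, Option 3: E=1543. Highest is 1543 (Option 3).

1543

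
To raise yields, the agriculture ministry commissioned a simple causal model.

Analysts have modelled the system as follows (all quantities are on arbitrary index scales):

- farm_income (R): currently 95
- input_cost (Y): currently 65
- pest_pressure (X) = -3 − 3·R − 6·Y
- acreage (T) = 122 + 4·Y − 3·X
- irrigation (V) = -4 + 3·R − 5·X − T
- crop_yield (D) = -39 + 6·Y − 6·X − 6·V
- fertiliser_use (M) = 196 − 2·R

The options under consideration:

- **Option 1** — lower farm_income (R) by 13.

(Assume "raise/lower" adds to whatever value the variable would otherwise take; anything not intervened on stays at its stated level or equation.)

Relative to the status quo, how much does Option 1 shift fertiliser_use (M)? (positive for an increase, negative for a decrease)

Baseline:
  R = 95
  M = 196 − 2·95 = 6
Option 1 (R − 13):
  R = 95 − 13 = 82
  M = 196 − 2·82 = 32
Change in M: 32 − 6 = 26

26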